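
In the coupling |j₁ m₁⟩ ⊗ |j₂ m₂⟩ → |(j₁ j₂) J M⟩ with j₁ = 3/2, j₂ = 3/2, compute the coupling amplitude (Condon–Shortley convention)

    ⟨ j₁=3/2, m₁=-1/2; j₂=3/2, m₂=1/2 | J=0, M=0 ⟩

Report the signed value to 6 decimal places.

+0.500000  (= +√(1/4))

√[1·3!0!0!/4! · 1!2!2!1!0!0!] = √(1)
  +(−1)^2/∏(2,1,0,0,0,0)! = 1/2  (running 1/2)
⟨..|..⟩ = √(1)·(1/2) = +0.500000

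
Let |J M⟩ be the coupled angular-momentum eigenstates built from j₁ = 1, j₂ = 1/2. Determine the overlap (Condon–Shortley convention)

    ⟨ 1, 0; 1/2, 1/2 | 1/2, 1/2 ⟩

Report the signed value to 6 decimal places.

−√(1/3) = -0.577350

triangle: 1!*1!*0!/3! = 1/6
(j±m)!: 1!*1!*1!*0!*1!*0! = 1
prefactor² = (2J+1)*Δ*N² = 1/3
  k=1: −1/(1!*0!*0!*0!*1!*0!) = -1
Σ = -1  ⇒  CG² = 1/3*(-1)² = 1/3
CG = −√(1/3) = -0.577350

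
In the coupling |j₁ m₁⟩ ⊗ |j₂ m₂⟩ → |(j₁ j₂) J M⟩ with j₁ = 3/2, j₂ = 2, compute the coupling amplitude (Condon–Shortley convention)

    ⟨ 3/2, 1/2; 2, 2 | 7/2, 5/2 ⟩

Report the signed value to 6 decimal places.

+√(3/7) = +0.654654

triangle: 0!*3!*4!/8! = 144/40320
(j±m)!: 2!*1!*4!*0!*6!*1! = 34560
prefactor² = (2J+1)*Δ*N² = 6912/7
  k=0: +1/(0!*0!*1!*4!*2!*0!) = 1/48
Σ = 1/48  ⇒  CG² = 6912/7*1/48² = 3/7
CG = +√(3/7) = +0.654654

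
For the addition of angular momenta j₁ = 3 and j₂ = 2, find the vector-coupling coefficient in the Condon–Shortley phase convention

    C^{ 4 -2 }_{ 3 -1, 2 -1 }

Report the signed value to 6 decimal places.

√[9·1!5!3!/10! · 2!4!1!3!2!6!] = √(5184/7)
  +(−1)^0/∏(0,1,4,1,1,2)! = 1/48  (running 1/48)
  +(−1)^1/∏(1,0,3,0,2,3)! = -1/72  (running 1/144)
⟨..|..⟩ = √(5184/7)·(1/144) = +0.188982

+√(1/28) = +0.188982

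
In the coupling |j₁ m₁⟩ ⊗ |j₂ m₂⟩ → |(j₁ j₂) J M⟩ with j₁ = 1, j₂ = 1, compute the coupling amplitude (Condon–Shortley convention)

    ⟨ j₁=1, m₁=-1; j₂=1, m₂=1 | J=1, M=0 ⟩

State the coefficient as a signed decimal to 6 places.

−√(1/2) = -0.707107

j₁+j₂−J=1  J+j₁−j₂=1  J−j₁+j₂=1  j₁+j₂+J+1=4
(j₁±m₁, j₂±m₂, J±M) = (0,2,2,0,1,1)
P² = 1/2
sum k=1..1:
  [1] −1/1 = -1
S = -1
C² = P²·S² = 1/2 ; C = -0.707107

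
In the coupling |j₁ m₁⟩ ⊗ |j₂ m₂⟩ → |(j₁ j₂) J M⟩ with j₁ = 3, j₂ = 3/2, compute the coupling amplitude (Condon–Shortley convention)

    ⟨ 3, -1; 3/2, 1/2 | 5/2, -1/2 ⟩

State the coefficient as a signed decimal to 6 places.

√[6·2!4!1!/8! · 2!4!2!1!2!3!] = √(288/35)
  +(−1)^1/∏(1,1,3,1,1,0)! = -1/6  (running -1/6)
  +(−1)^2/∏(2,0,2,0,2,1)! = 1/8  (running -1/24)
⟨..|..⟩ = √(288/35)·(-1/24) = -0.119523

-0.119523  (= −√(1/70))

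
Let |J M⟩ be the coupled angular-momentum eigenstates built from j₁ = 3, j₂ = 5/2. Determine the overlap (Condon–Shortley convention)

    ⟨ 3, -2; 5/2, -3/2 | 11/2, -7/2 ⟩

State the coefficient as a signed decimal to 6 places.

+0.738549  (= +√(6/11))

√[12·0!6!5!/12! · 1!5!1!4!2!9!] = √(49766400/11)
  +(−1)^0/∏(0,0,5,1,1,4)! = 1/2880  (running 1/2880)
⟨..|..⟩ = √(49766400/11)·(1/2880) = +0.738549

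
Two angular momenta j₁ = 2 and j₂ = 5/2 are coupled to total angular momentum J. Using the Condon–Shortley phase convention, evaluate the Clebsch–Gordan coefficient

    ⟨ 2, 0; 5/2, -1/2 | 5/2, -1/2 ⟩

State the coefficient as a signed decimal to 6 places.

-0.478091  (= −√(8/35))

j₁+j₂−J=2  J+j₁−j₂=2  J−j₁+j₂=3  j₁+j₂+J+1=8
(j₁±m₁, j₂±m₂, J±M) = (2,2,2,3,2,3)
P² = 72/35
sum k=0..2:
  [0] +1/8 = 1/8
  [1] −1/2 = -1/2
  [2] +1/24 = 1/24
S = -1/3
C² = P²·S² = 8/35 ; C = -0.478091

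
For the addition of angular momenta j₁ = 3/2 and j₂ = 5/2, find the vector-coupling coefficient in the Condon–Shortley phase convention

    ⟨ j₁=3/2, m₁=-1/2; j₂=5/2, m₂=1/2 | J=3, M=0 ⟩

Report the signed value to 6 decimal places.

−√(1/5) ≈ -0.447214

√[7·1!2!4!/8! · 1!2!3!2!3!3!] = √(36/5)
  +(−1)^0/∏(0,1,2,3,0,1)! = 1/12  (running 1/12)
  +(−1)^1/∏(1,0,1,2,1,2)! = -1/4  (running -1/6)
⟨..|..⟩ = √(36/5)·(-1/6) = -0.447214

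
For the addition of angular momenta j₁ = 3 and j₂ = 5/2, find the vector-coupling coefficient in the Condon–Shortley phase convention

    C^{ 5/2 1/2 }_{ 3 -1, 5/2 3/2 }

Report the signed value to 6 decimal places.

√[6·3!3!2!/9! · 2!4!4!1!3!2!] = √(576/35)
  +(−1)^2/∏(2,1,2,2,1,0)! = 1/8  (running 1/8)
  +(−1)^3/∏(3,0,1,1,2,1)! = -1/12  (running 1/24)
⟨..|..⟩ = √(576/35)·(1/24) = +0.169031

+√(1/35) ≈ +0.169031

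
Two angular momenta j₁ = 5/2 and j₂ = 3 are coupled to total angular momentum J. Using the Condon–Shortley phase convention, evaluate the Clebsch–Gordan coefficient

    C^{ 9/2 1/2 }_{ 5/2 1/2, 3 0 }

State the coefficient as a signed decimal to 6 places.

triangle: 1!·4!·5!/11! = 2880/39916800
(j±m)!: 3!·2!·3!·3!·5!·4! = 1244160
prefactor² = (2J+1)·Δ·N² = 69120/77
  k=0: +1/(0!·1!·2!·3!·2!·2!) = 1/48
  k=1: −1/(1!·0!·1!·2!·3!·3!) = -1/72
Σ = 1/144  ⇒  CG² = 69120/77·1/144² = 10/231
CG = +√(10/231) = +0.208063

+0.208063  (= +√(10/231))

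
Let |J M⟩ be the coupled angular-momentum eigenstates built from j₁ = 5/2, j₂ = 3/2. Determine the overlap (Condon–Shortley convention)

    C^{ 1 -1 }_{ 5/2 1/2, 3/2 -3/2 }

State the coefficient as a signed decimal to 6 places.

triangle: 3!*2!*0!/6! = 12/720
(j±m)!: 3!*2!*0!*3!*0!*2! = 144
prefactor² = (2J+1)*Δ*N² = 36/5
  k=0: +1/(0!*3!*2!*0!*0!*0!) = 1/12
Σ = 1/12  ⇒  CG² = 36/5*1/12² = 1/20
CG = +√(1/20) = +0.223607

+√(1/20) ≈ +0.223607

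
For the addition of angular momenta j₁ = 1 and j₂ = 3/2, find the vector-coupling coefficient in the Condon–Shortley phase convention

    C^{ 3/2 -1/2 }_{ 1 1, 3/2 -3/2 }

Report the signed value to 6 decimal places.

+√(2/5) = +0.632456

triangle: 1!*1!*2!/5! = 2/120
(j±m)!: 2!*0!*0!*3!*1!*2! = 24
prefactor² = (2J+1)*Δ*N² = 8/5
  k=0: +1/(0!*1!*0!*0!*1!*2!) = 1/2
Σ = 1/2  ⇒  CG² = 8/5*1/2² = 2/5
CG = +√(2/5) = +0.632456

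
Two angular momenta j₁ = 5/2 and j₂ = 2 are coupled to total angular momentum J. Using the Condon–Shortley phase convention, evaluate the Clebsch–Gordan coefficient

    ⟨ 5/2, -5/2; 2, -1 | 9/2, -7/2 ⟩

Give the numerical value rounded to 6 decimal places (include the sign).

j₁+j₂−J=0  J+j₁−j₂=5  J−j₁+j₂=4  j₁+j₂+J+1=10
(j₁±m₁, j₂±m₂, J±M) = (0,5,1,3,1,8)
P² = 230400
sum k=0..0:
  [0] +1/720 = 1/720
S = 1/720
C² = P²·S² = 4/9 ; C = +0.666667

+0.666667  (= +√(4/9))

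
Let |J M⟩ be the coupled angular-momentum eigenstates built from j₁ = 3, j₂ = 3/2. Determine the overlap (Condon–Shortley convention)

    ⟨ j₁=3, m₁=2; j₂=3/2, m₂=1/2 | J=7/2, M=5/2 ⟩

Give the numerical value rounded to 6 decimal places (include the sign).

j₁+j₂−J=1  J+j₁−j₂=5  J−j₁+j₂=2  j₁+j₂+J+1=9
(j₁±m₁, j₂±m₂, J±M) = (5,1,2,1,6,1)
P² = 6400/7
sum k=0..1:
  [0] +1/48 = 1/48
  [1] −1/120 = -1/120
S = 1/80
C² = P²·S² = 1/7 ; C = +0.377964

+√(1/7) = +0.377964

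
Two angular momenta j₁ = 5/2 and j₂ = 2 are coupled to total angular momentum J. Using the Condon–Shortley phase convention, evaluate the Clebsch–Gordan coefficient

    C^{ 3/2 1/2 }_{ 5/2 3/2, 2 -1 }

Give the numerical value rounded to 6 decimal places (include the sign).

j₁+j₂−J=3  J+j₁−j₂=2  J−j₁+j₂=1  j₁+j₂+J+1=7
(j₁±m₁, j₂±m₂, J±M) = (4,1,1,3,2,1)
P² = 96/35
sum k=0..1:
  [0] +1/6 = 1/6
  [1] −1/4 = -1/4
S = -1/12
C² = P²·S² = 2/105 ; C = -0.138013

−√(2/105) ≈ -0.138013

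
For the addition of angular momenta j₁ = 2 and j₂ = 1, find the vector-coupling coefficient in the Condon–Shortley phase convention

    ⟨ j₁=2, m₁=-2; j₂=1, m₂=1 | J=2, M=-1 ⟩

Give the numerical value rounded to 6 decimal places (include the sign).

−√(1/3) = -0.577350

triangle: 1!×3!×1!/6! = 6/720
(j±m)!: 0!×4!×2!×0!×1!×3! = 288
prefactor² = (2J+1)×Δ×N² = 12
  k=1: −1/(1!×0!×3!×1!×0!×0!) = -1/6
Σ = -1/6  ⇒  CG² = 12×(-1/6)² = 1/3
CG = −√(1/3) = -0.577350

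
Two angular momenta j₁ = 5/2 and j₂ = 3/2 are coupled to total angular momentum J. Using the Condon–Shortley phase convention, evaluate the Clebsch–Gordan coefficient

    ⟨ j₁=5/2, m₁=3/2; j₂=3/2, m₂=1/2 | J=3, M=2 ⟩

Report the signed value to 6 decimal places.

+√(1/12) = +0.288675

j₁+j₂−J=1  J+j₁−j₂=4  J−j₁+j₂=2  j₁+j₂+J+1=8
(j₁±m₁, j₂±m₂, J±M) = (4,1,2,1,5,1)
P² = 48
sum k=0..1:
  [0] +1/12 = 1/12
  [1] −1/24 = -1/24
S = 1/24
C² = P²·S² = 1/12 ; C = +0.288675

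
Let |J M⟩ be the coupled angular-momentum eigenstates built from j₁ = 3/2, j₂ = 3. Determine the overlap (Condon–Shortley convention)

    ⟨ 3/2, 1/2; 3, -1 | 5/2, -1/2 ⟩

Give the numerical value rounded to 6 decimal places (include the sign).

-0.119523  (= −√(1/70))

√[6·2!1!4!/8! · 2!1!2!4!2!3!] = √(288/35)
  +(−1)^0/∏(0,2,1,2,0,2)! = 1/8  (running 1/8)
  +(−1)^1/∏(1,1,0,1,1,3)! = -1/6  (running -1/24)
⟨..|..⟩ = √(288/35)·(-1/24) = -0.119523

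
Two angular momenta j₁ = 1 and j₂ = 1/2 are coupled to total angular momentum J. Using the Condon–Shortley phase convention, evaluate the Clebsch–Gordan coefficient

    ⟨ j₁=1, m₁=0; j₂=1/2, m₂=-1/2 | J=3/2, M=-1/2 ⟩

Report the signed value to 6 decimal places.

+0.816497

triangle: 0!*2!*1!/4! = 2/24
(j±m)!: 1!*1!*0!*1!*1!*2! = 2
prefactor² = (2J+1)*Δ*N² = 2/3
  k=0: +1/(0!*0!*1!*0!*1!*1!) = 1
Σ = 1  ⇒  CG² = 2/3*1² = 2/3
CG = +√(2/3) = +0.816497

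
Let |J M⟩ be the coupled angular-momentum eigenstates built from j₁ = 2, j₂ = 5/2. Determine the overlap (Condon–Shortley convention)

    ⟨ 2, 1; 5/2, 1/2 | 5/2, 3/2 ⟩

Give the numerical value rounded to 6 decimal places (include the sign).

-0.414039  (= −√(6/35))

j₁+j₂−J=2  J+j₁−j₂=2  J−j₁+j₂=3  j₁+j₂+J+1=8
(j₁±m₁, j₂±m₂, J±M) = (3,1,3,2,4,1)
P² = 216/35
sum k=0..1:
  [0] +1/12 = 1/12
  [1] −1/4 = -1/4
S = -1/6
C² = P²·S² = 6/35 ; C = -0.414039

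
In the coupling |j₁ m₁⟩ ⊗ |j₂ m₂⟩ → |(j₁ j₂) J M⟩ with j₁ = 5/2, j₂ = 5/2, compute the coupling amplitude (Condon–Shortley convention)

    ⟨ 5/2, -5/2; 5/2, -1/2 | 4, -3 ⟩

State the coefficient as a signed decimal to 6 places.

−√(1/2) = -0.707107

√[9·1!4!4!/10! · 0!5!2!3!1!7!] = √(10368)
  +(−1)^1/∏(1,0,4,1,0,3)! = -1/144  (running -1/144)
⟨..|..⟩ = √(10368)·(-1/144) = -0.707107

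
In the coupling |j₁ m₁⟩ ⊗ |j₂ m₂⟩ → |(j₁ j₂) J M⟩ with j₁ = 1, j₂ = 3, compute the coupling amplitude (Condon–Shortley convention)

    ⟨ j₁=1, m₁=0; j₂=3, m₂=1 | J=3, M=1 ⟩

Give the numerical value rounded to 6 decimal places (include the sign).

-0.288675  (= −√(1/12))

j₁+j₂−J=1  J+j₁−j₂=1  J−j₁+j₂=5  j₁+j₂+J+1=8
(j₁±m₁, j₂±m₂, J±M) = (1,1,4,2,4,2)
P² = 48
sum k=0..1:
  [0] +1/24 = 1/24
  [1] −1/12 = -1/12
S = -1/24
C² = P²·S² = 1/12 ; C = -0.288675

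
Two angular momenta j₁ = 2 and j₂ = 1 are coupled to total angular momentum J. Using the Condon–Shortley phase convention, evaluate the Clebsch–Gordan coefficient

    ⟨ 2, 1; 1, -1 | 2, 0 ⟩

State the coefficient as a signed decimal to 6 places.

+0.707107

j₁+j₂−J=1  J+j₁−j₂=3  J−j₁+j₂=1  j₁+j₂+J+1=6
(j₁±m₁, j₂±m₂, J±M) = (3,1,0,2,2,2)
P² = 2
sum k=0..0:
  [0] +1/2 = 1/2
S = 1/2
C² = P²·S² = 1/2 ; C = +0.707107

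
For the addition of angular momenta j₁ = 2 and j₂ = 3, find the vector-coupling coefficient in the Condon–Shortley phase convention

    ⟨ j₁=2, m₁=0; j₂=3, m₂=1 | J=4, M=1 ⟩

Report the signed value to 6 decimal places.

−√(3/28) ≈ -0.327327

j₁+j₂−J=1  J+j₁−j₂=3  J−j₁+j₂=5  j₁+j₂+J+1=10
(j₁±m₁, j₂±m₂, J±M) = (2,2,4,2,5,3)
P² = 1728/7
sum k=0..1:
  [0] +1/48 = 1/48
  [1] −1/24 = -1/24
S = -1/48
C² = P²·S² = 3/28 ; C = -0.327327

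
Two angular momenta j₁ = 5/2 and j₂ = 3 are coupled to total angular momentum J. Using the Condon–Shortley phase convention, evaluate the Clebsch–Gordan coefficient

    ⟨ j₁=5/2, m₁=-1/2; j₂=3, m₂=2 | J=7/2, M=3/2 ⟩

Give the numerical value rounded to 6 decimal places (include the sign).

j₁+j₂−J=2  J+j₁−j₂=3  J−j₁+j₂=4  j₁+j₂+J+1=10
(j₁±m₁, j₂±m₂, J±M) = (2,3,5,1,5,2)
P² = 1536/7
sum k=1..2:
  [1] −1/48 = -1/48
  [2] +1/24 = 1/24
S = 1/48
C² = P²·S² = 2/21 ; C = +0.308607

+√(2/21) ≈ +0.308607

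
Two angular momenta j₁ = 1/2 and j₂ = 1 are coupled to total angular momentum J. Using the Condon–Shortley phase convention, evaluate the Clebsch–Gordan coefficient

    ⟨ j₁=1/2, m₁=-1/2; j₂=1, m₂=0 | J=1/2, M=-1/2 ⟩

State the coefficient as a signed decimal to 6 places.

j₁+j₂−J=1  J+j₁−j₂=0  J−j₁+j₂=1  j₁+j₂+J+1=3
(j₁±m₁, j₂±m₂, J±M) = (0,1,1,1,0,1)
P² = 1/3
sum k=1..1:
  [1] −1/1 = -1
S = -1
C² = P²·S² = 1/3 ; C = -0.577350

−√(1/3) ≈ -0.577350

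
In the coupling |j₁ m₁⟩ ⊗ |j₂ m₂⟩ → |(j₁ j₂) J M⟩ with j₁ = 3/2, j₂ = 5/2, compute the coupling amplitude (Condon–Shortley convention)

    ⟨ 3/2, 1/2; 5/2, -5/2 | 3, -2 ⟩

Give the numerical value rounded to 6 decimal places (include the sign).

+0.645497

triangle: 1!*2!*4!/8! = 48/40320
(j±m)!: 2!*1!*0!*5!*1!*5! = 28800
prefactor² = (2J+1)*Δ*N² = 240
  k=0: +1/(0!*1!*1!*0!*1!*4!) = 1/24
Σ = 1/24  ⇒  CG² = 240*1/24² = 5/12
CG = +√(5/12) = +0.645497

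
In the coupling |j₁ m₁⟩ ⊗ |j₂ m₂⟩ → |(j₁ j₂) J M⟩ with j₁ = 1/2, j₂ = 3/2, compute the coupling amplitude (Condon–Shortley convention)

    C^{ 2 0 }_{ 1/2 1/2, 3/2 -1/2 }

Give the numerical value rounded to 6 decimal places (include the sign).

triangle: 0!×1!×3!/5! = 6/120
(j±m)!: 1!×0!×1!×2!×2!×2! = 8
prefactor² = (2J+1)×Δ×N² = 2
  k=0: +1/(0!×0!×0!×1!×1!×2!) = 1/2
Σ = 1/2  ⇒  CG² = 2×1/2² = 1/2
CG = +√(1/2) = +0.707107

+0.707107  (= +√(1/2))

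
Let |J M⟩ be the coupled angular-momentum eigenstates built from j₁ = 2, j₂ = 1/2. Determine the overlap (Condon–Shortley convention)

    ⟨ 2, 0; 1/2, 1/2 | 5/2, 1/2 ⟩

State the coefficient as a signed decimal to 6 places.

+√(3/5) = +0.774597

triangle: 0!×4!×1!/6! = 24/720
(j±m)!: 2!×2!×1!×0!×3!×2! = 48
prefactor² = (2J+1)×Δ×N² = 48/5
  k=0: +1/(0!×0!×2!×1!×2!×0!) = 1/4
Σ = 1/4  ⇒  CG² = 48/5×1/4² = 3/5
CG = +√(3/5) = +0.774597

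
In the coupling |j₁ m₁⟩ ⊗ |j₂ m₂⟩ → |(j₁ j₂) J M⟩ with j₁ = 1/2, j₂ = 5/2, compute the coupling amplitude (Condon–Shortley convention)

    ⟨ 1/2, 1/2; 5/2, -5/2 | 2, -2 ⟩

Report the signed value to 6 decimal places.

j₁+j₂−J=1  J+j₁−j₂=0  J−j₁+j₂=4  j₁+j₂+J+1=6
(j₁±m₁, j₂±m₂, J±M) = (1,0,0,5,0,4)
P² = 480
sum k=0..0:
  [0] +1/24 = 1/24
S = 1/24
C² = P²·S² = 5/6 ; C = +0.912871

+√(5/6) ≈ +0.912871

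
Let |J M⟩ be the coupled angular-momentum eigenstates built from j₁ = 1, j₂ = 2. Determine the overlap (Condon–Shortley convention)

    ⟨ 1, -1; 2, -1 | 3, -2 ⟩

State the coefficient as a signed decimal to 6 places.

√[7·0!2!4!/7! · 0!2!1!3!1!5!] = √(96)
  +(−1)^0/∏(0,0,2,1,0,3)! = 1/12  (running 1/12)
⟨..|..⟩ = √(96)·(1/12) = +0.816497

+0.816497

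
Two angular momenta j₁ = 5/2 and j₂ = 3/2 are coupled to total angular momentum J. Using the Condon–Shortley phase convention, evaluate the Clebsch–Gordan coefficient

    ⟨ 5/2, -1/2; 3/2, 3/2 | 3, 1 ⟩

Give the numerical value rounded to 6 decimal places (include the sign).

√[7·1!4!2!/8! · 2!3!3!0!4!2!] = √(144/5)
  +(−1)^1/∏(1,0,2,2,2,0)! = -1/8  (running -1/8)
⟨..|..⟩ = √(144/5)·(-1/8) = -0.670820

−√(9/20) = -0.670820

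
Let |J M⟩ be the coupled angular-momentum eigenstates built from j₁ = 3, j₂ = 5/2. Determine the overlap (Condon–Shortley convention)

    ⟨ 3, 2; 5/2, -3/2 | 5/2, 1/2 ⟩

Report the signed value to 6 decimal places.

+0.267261

triangle: 3!·3!·2!/9! = 72/362880
(j±m)!: 5!·1!·1!·4!·3!·2! = 34560
prefactor² = (2J+1)·Δ·N² = 288/7
  k=0: +1/(0!·3!·1!·1!·2!·1!) = 1/12
  k=1: −1/(1!·2!·0!·0!·3!·2!) = -1/24
Σ = 1/24  ⇒  CG² = 288/7·1/24² = 1/14
CG = +√(1/14) = +0.267261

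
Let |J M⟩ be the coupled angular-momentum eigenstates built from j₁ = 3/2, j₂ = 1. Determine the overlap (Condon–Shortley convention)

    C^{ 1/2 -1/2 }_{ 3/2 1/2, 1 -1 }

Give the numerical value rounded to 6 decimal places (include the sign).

+√(1/6) ≈ +0.408248

j₁+j₂−J=2  J+j₁−j₂=1  J−j₁+j₂=0  j₁+j₂+J+1=4
(j₁±m₁, j₂±m₂, J±M) = (2,1,0,2,0,1)
P² = 2/3
sum k=0..0:
  [0] +1/2 = 1/2
S = 1/2
C² = P²·S² = 1/6 ; C = +0.408248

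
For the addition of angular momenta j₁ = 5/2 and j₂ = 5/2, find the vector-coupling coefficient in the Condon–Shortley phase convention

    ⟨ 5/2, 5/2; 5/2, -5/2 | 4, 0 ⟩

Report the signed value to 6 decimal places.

triangle: 1!×4!×4!/10! = 576/3628800
(j±m)!: 5!×0!×0!×5!×4!×4! = 8294400
prefactor² = (2J+1)×Δ×N² = 82944/7
  k=0: +1/(0!×1!×0!×0!×4!×4!) = 1/576
Σ = 1/576  ⇒  CG² = 82944/7×1/576² = 1/28
CG = +√(1/28) = +0.188982

+√(1/28) ≈ +0.188982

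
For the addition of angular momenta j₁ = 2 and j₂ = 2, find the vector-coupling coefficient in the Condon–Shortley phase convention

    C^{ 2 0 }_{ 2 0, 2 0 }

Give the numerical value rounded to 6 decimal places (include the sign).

j₁+j₂−J=2  J+j₁−j₂=2  J−j₁+j₂=2  j₁+j₂+J+1=7
(j₁±m₁, j₂±m₂, J±M) = (2,2,2,2,2,2)
P² = 32/63
sum k=0..2:
  [0] +1/8 = 1/8
  [1] −1/1 = -1
  [2] +1/8 = 1/8
S = -3/4
C² = P²·S² = 2/7 ; C = -0.534522

-0.534522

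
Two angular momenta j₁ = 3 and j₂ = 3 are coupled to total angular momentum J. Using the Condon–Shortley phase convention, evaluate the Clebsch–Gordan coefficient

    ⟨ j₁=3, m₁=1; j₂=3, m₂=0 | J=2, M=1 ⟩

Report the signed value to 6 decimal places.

√[5·4!2!2!/9! · 4!2!3!3!3!1!] = √(96/7)
  +(−1)^1/∏(1,3,1,2,1,0)! = -1/12  (running -1/12)
  +(−1)^2/∏(2,2,0,1,2,1)! = 1/8  (running 1/24)
⟨..|..⟩ = √(96/7)·(1/24) = +0.154303

+0.154303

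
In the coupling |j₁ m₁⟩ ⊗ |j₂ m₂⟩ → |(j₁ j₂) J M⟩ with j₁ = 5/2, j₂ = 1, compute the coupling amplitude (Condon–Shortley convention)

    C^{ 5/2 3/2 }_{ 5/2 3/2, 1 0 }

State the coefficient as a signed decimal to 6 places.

+√(9/35) ≈ +0.507093

√[6·1!4!1!/7! · 4!1!1!1!4!1!] = √(576/35)
  +(−1)^0/∏(0,1,1,1,3,0)! = 1/6  (running 1/6)
  +(−1)^1/∏(1,0,0,0,4,1)! = -1/24  (running 1/8)
⟨..|..⟩ = √(576/35)·(1/8) = +0.507093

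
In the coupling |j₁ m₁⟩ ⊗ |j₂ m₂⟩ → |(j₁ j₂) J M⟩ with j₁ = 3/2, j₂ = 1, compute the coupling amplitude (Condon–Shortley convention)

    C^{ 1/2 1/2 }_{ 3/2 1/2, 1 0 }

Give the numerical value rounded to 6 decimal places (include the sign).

triangle: 2!·1!·0!/4! = 2/24
(j±m)!: 2!·1!·1!·1!·1!·0! = 2
prefactor² = (2J+1)·Δ·N² = 1/3
  k=1: −1/(1!·1!·0!·0!·1!·0!) = -1
Σ = -1  ⇒  CG² = 1/3·(-1)² = 1/3
CG = −√(1/3) = -0.577350

-0.577350  (= −√(1/3))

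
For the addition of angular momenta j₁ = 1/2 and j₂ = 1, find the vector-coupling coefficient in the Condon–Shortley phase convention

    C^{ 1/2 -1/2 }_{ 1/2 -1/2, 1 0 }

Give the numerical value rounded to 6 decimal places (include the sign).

j₁+j₂−J=1  J+j₁−j₂=0  J−j₁+j₂=1  j₁+j₂+J+1=3
(j₁±m₁, j₂±m₂, J±M) = (0,1,1,1,0,1)
P² = 1/3
sum k=1..1:
  [1] −1/1 = -1
S = -1
C² = P²·S² = 1/3 ; C = -0.577350

-0.577350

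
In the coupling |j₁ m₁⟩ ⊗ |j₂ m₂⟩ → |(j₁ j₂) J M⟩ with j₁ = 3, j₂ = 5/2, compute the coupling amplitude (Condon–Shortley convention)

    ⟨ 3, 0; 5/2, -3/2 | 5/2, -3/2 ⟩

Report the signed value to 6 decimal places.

triangle: 3!*3!*2!/9! = 72/362880
(j±m)!: 3!*3!*1!*4!*1!*4! = 20736
prefactor² = (2J+1)*Δ*N² = 864/35
  k=0: +1/(0!*3!*3!*1!*0!*1!) = 1/36
  k=1: −1/(1!*2!*2!*0!*1!*2!) = -1/8
Σ = -7/72  ⇒  CG² = 864/35*(-7/72)² = 7/30
CG = −√(7/30) = -0.483046

−√(7/30) = -0.483046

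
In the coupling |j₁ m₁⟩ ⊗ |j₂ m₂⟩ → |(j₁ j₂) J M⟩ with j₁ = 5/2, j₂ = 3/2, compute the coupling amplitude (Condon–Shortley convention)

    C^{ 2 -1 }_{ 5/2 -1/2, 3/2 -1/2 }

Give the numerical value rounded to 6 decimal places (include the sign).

j₁+j₂−J=2  J+j₁−j₂=3  J−j₁+j₂=1  j₁+j₂+J+1=7
(j₁±m₁, j₂±m₂, J±M) = (2,3,1,2,1,3)
P² = 12/7
sum k=0..1:
  [0] +1/12 = 1/12
  [1] −1/2 = -1/2
S = -5/12
C² = P²·S² = 25/84 ; C = -0.545545

-0.545545  (= −√(25/84))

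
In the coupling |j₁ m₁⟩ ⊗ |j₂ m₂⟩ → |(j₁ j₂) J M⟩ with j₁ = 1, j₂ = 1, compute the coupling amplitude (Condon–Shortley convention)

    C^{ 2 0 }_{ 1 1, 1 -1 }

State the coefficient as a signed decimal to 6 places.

+0.408248  (= +√(1/6))

triangle: 0!×2!×2!/5! = 4/120
(j±m)!: 2!×0!×0!×2!×2!×2! = 16
prefactor² = (2J+1)×Δ×N² = 8/3
  k=0: +1/(0!×0!×0!×0!×2!×2!) = 1/4
Σ = 1/4  ⇒  CG² = 8/3×1/4² = 1/6
CG = +√(1/6) = +0.408248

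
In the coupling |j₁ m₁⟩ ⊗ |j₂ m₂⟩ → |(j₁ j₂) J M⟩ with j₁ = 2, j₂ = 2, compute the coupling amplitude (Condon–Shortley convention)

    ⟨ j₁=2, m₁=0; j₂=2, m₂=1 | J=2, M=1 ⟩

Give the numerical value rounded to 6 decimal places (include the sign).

√[5·2!2!2!/7! · 2!2!3!1!3!1!] = √(8/7)
  +(−1)^1/∏(1,1,1,2,1,0)! = -1/2  (running -1/2)
  +(−1)^2/∏(2,0,0,1,2,1)! = 1/4  (running -1/4)
⟨..|..⟩ = √(8/7)·(-1/4) = -0.267261

−√(1/14) ≈ -0.267261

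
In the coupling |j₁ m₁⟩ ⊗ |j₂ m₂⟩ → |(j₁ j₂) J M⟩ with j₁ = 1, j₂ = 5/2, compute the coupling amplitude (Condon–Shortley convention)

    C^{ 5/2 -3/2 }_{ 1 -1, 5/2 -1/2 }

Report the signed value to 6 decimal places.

triangle: 1!×1!×4!/7! = 24/5040
(j±m)!: 0!×2!×2!×3!×1!×4! = 576
prefactor² = (2J+1)×Δ×N² = 576/35
  k=1: −1/(1!×0!×1!×1!×0!×3!) = -1/6
Σ = -1/6  ⇒  CG² = 576/35×(-1/6)² = 16/35
CG = −√(16/35) = -0.676123

−√(16/35) = -0.676123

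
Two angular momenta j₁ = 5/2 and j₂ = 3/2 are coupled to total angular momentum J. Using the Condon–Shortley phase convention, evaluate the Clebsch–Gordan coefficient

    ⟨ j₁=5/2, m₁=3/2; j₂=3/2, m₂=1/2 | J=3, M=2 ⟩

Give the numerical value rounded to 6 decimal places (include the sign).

+0.288675  (= +√(1/12))

j₁+j₂−J=1  J+j₁−j₂=4  J−j₁+j₂=2  j₁+j₂+J+1=8
(j₁±m₁, j₂±m₂, J±M) = (4,1,2,1,5,1)
P² = 48
sum k=0..1:
  [0] +1/12 = 1/12
  [1] −1/24 = -1/24
S = 1/24
C² = P²·S² = 1/12 ; C = +0.288675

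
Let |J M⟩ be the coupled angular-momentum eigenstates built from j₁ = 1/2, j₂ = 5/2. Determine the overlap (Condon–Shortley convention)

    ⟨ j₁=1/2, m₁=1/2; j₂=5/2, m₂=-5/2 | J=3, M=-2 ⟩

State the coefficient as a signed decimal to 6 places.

j₁+j₂−J=0  J+j₁−j₂=1  J−j₁+j₂=5  j₁+j₂+J+1=7
(j₁±m₁, j₂±m₂, J±M) = (1,0,0,5,1,5)
P² = 2400
sum k=0..0:
  [0] +1/120 = 1/120
S = 1/120
C² = P²·S² = 1/6 ; C = +0.408248

+0.408248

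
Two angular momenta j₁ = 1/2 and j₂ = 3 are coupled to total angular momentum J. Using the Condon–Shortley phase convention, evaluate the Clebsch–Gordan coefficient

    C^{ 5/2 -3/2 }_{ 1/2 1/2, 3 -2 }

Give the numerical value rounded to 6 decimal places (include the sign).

+√(5/7) ≈ +0.845154

√[6·1!0!5!/7! · 1!0!1!5!1!4!] = √(2880/7)
  +(−1)^0/∏(0,1,0,1,0,4)! = 1/24  (running 1/24)
⟨..|..⟩ = √(2880/7)·(1/24) = +0.845154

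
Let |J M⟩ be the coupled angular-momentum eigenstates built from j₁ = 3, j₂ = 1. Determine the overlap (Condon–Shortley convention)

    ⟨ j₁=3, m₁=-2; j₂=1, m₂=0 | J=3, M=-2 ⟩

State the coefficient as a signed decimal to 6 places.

j₁+j₂−J=1  J+j₁−j₂=5  J−j₁+j₂=1  j₁+j₂+J+1=8
(j₁±m₁, j₂±m₂, J±M) = (1,5,1,1,1,5)
P² = 300
sum k=0..1:
  [0] +1/120 = 1/120
  [1] −1/24 = -1/24
S = -1/30
C² = P²·S² = 1/3 ; C = -0.577350

-0.577350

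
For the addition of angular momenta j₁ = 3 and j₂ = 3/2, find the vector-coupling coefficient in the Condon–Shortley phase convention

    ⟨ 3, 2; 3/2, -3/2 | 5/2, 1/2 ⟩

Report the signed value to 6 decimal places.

√[6·2!4!1!/8! · 5!1!0!3!3!2!] = √(432/7)
  +(−1)^0/∏(0,2,1,0,3,1)! = 1/12  (running 1/12)
⟨..|..⟩ = √(432/7)·(1/12) = +0.654654

+√(3/7) = +0.654654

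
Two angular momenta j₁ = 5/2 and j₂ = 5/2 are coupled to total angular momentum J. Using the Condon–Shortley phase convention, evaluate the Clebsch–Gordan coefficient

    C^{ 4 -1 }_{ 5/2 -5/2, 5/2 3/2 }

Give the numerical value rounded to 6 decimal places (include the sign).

-0.377964  (= −√(1/7))

j₁+j₂−J=1  J+j₁−j₂=4  J−j₁+j₂=4  j₁+j₂+J+1=10
(j₁±m₁, j₂±m₂, J±M) = (0,5,4,1,3,5)
P² = 20736/7
sum k=1..1:
  [1] −1/144 = -1/144
S = -1/144
C² = P²·S² = 1/7 ; C = -0.377964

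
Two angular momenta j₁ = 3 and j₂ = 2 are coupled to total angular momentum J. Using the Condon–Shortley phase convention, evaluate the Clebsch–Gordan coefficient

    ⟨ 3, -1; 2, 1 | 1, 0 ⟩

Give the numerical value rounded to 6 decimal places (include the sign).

−√(8/35) ≈ -0.478091

√[3·4!2!0!/7! · 2!4!3!1!1!1!] = √(288/35)
  +(−1)^3/∏(3,1,1,0,1,0)! = -1/6  (running -1/6)
⟨..|..⟩ = √(288/35)·(-1/6) = -0.478091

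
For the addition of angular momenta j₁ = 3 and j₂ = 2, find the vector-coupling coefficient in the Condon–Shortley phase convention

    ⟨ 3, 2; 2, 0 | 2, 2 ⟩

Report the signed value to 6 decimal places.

−√(5/14) ≈ -0.597614

triangle: 3!×3!×1!/8! = 36/40320
(j±m)!: 5!×1!×2!×2!×4!×0! = 11520
prefactor² = (2J+1)×Δ×N² = 360/7
  k=1: −1/(1!×2!×0!×1!×3!×0!) = -1/12
Σ = -1/12  ⇒  CG² = 360/7×(-1/12)² = 5/14
CG = −√(5/14) = -0.597614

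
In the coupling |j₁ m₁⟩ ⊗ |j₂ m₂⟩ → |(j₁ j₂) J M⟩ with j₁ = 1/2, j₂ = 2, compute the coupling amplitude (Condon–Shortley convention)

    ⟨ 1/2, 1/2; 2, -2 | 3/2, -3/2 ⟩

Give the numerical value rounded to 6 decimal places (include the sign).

+0.894427

triangle: 1!*0!*3!/5! = 6/120
(j±m)!: 1!*0!*0!*4!*0!*3! = 144
prefactor² = (2J+1)*Δ*N² = 144/5
  k=0: +1/(0!*1!*0!*0!*0!*3!) = 1/6
Σ = 1/6  ⇒  CG² = 144/5*1/6² = 4/5
CG = +√(4/5) = +0.894427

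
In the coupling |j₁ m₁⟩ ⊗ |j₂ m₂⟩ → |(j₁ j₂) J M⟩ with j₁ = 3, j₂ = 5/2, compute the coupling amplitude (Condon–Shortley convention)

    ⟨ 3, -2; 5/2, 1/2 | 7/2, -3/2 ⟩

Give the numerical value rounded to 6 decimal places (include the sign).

+0.308607

j₁+j₂−J=2  J+j₁−j₂=4  J−j₁+j₂=3  j₁+j₂+J+1=10
(j₁±m₁, j₂±m₂, J±M) = (1,5,3,2,2,5)
P² = 1536/7
sum k=1..2:
  [1] −1/48 = -1/48
  [2] +1/24 = 1/24
S = 1/48
C² = P²·S² = 2/21 ; C = +0.308607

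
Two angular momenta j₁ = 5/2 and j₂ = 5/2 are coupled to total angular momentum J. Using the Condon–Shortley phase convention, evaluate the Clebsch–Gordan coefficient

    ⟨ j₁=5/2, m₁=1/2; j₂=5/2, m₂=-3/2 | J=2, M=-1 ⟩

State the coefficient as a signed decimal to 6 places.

j₁+j₂−J=3  J+j₁−j₂=2  J−j₁+j₂=2  j₁+j₂+J+1=8
(j₁±m₁, j₂±m₂, J±M) = (3,2,1,4,1,3)
P² = 36/7
sum k=0..1:
  [0] +1/12 = 1/12
  [1] −1/4 = -1/4
S = -1/6
C² = P²·S² = 1/7 ; C = -0.377964

−√(1/7) = -0.377964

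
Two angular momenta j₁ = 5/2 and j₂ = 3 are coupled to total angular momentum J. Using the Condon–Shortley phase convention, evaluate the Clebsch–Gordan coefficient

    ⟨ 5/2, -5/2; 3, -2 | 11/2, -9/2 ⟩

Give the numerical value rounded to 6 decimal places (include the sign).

+0.738549  (= +√(6/11))

√[12·0!5!6!/12! · 0!5!1!5!1!10!] = √(1244160000/11)
  +(−1)^0/∏(0,0,5,1,0,5)! = 1/14400  (running 1/14400)
⟨..|..⟩ = √(1244160000/11)·(1/14400) = +0.738549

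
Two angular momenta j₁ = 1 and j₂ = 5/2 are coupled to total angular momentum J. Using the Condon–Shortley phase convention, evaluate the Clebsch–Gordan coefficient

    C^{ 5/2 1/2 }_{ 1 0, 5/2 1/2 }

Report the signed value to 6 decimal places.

j₁+j₂−J=1  J+j₁−j₂=1  J−j₁+j₂=4  j₁+j₂+J+1=7
(j₁±m₁, j₂±m₂, J±M) = (1,1,3,2,3,2)
P² = 144/35
sum k=0..1:
  [0] +1/6 = 1/6
  [1] −1/4 = -1/4
S = -1/12
C² = P²·S² = 1/35 ; C = -0.169031

−√(1/35) ≈ -0.169031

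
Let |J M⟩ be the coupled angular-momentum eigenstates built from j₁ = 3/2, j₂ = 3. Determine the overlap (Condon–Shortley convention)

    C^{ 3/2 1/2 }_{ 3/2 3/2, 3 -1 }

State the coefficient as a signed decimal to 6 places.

+0.338062  (= +√(4/35))

√[4·3!0!3!/7! · 3!0!2!4!2!1!] = √(576/35)
  +(−1)^0/∏(0,3,0,2,0,1)! = 1/12  (running 1/12)
⟨..|..⟩ = √(576/35)·(1/12) = +0.338062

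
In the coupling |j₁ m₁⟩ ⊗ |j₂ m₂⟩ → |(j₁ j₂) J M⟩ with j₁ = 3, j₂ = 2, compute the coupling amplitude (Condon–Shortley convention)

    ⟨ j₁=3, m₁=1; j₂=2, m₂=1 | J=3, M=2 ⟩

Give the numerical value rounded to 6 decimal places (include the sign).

-0.500000  (= −√(1/4))

√[7·2!4!2!/9! · 4!2!3!1!5!1!] = √(64)
  +(−1)^1/∏(1,1,1,2,3,0)! = -1/12  (running -1/12)
  +(−1)^2/∏(2,0,0,1,4,1)! = 1/48  (running -1/16)
⟨..|..⟩ = √(64)·(-1/16) = -0.500000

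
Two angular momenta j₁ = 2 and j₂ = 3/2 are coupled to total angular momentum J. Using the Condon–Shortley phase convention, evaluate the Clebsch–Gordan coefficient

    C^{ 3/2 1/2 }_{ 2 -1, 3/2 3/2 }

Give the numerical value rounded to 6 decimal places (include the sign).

+√(2/5) ≈ +0.632456

triangle: 2!·2!·1!/6! = 4/720
(j±m)!: 1!·3!·3!·0!·2!·1! = 72
prefactor² = (2J+1)·Δ·N² = 8/5
  k=2: +1/(2!·0!·1!·1!·1!·0!) = 1/2
Σ = 1/2  ⇒  CG² = 8/5·1/2² = 2/5
CG = +√(2/5) = +0.632456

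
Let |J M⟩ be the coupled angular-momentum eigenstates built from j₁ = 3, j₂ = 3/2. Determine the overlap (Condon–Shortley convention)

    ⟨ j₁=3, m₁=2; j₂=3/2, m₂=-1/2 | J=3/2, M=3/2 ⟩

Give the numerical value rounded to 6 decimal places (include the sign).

−√(2/7) = -0.534522

triangle: 3!·3!·0!/7! = 36/5040
(j±m)!: 5!·1!·1!·2!·3!·0! = 1440
prefactor² = (2J+1)·Δ·N² = 288/7
  k=1: −1/(1!·2!·0!·0!·3!·0!) = -1/12
Σ = -1/12  ⇒  CG² = 288/7·(-1/12)² = 2/7
CG = −√(2/7) = -0.534522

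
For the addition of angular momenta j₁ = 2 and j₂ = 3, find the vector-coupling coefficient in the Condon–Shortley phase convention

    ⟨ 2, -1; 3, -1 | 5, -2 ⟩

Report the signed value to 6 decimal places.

+0.707107

triangle: 0!×4!×6!/11! = 17280/39916800
(j±m)!: 1!×3!×2!×4!×3!×7! = 8709120
prefactor² = (2J+1)×Δ×N² = 41472
  k=0: +1/(0!×0!×3!×2!×1!×4!) = 1/288
Σ = 1/288  ⇒  CG² = 41472×1/288² = 1/2
CG = +√(1/2) = +0.707107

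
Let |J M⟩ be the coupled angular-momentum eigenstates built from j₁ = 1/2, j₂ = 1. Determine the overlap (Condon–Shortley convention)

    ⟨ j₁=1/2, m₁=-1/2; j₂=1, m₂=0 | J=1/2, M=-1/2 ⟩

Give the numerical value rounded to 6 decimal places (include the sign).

-0.577350

√[2·1!0!1!/3! · 0!1!1!1!0!1!] = √(1/3)
  +(−1)^1/∏(1,0,0,0,0,1)! = -1  (running -1)
⟨..|..⟩ = √(1/3)·(-1) = -0.577350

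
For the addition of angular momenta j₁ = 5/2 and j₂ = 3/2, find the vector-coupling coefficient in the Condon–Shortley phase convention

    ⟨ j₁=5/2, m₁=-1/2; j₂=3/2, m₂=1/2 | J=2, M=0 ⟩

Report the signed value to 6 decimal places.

j₁+j₂−J=2  J+j₁−j₂=3  J−j₁+j₂=1  j₁+j₂+J+1=7
(j₁±m₁, j₂±m₂, J±M) = (2,3,2,1,2,2)
P² = 8/7
sum k=1..2:
  [1] −1/2 = -1/2
  [2] +1/4 = 1/4
S = -1/4
C² = P²·S² = 1/14 ; C = -0.267261

-0.267261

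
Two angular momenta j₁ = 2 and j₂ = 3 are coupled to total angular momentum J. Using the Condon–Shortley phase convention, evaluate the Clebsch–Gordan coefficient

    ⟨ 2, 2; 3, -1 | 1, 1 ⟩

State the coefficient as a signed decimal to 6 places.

+√(1/35) = +0.169031

j₁+j₂−J=4  J+j₁−j₂=0  J−j₁+j₂=2  j₁+j₂+J+1=7
(j₁±m₁, j₂±m₂, J±M) = (4,0,2,4,2,0)
P² = 2304/35
sum k=0..0:
  [0] +1/48 = 1/48
S = 1/48
C² = P²·S² = 1/35 ; C = +0.169031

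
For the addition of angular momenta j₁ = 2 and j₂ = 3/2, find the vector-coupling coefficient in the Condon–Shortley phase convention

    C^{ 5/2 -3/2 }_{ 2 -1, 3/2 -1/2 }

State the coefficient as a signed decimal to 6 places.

−√(1/35) = -0.169031

j₁+j₂−J=1  J+j₁−j₂=3  J−j₁+j₂=2  j₁+j₂+J+1=7
(j₁±m₁, j₂±m₂, J±M) = (1,3,1,2,1,4)
P² = 144/35
sum k=0..1:
  [0] +1/6 = 1/6
  [1] −1/4 = -1/4
S = -1/12
C² = P²·S² = 1/35 ; C = -0.169031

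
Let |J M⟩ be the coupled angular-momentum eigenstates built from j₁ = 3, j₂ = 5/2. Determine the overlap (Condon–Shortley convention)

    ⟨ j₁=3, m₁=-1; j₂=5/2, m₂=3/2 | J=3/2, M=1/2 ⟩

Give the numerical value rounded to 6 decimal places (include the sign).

−√(7/30) = -0.483046

j₁+j₂−J=4  J+j₁−j₂=2  J−j₁+j₂=1  j₁+j₂+J+1=8
(j₁±m₁, j₂±m₂, J±M) = (2,4,4,1,2,1)
P² = 384/35
sum k=3..4:
  [3] −1/6 = -1/6
  [4] +1/48 = 1/48
S = -7/48
C² = P²·S² = 7/30 ; C = -0.483046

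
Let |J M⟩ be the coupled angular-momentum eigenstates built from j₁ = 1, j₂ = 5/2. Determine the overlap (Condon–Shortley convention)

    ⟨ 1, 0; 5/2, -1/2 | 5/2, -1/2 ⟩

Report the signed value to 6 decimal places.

j₁+j₂−J=1  J+j₁−j₂=1  J−j₁+j₂=4  j₁+j₂+J+1=7
(j₁±m₁, j₂±m₂, J±M) = (1,1,2,3,2,3)
P² = 144/35
sum k=0..1:
  [0] +1/4 = 1/4
  [1] −1/6 = -1/6
S = 1/12
C² = P²·S² = 1/35 ; C = +0.169031

+0.169031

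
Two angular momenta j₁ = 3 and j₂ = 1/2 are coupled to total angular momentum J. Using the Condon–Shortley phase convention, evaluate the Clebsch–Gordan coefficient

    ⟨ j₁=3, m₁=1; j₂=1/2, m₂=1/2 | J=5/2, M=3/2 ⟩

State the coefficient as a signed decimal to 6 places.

-0.534522  (= −√(2/7))

j₁+j₂−J=1  J+j₁−j₂=5  J−j₁+j₂=0  j₁+j₂+J+1=7
(j₁±m₁, j₂±m₂, J±M) = (4,2,1,0,4,1)
P² = 1152/7
sum k=1..1:
  [1] −1/24 = -1/24
S = -1/24
C² = P²·S² = 2/7 ; C = -0.534522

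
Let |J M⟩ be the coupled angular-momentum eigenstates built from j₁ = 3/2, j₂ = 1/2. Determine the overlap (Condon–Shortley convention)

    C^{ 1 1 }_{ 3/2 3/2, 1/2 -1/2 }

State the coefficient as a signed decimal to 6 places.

+√(3/4) = +0.866025

j₁+j₂−J=1  J+j₁−j₂=2  J−j₁+j₂=0  j₁+j₂+J+1=4
(j₁±m₁, j₂±m₂, J±M) = (3,0,0,1,2,0)
P² = 3
sum k=0..0:
  [0] +1/2 = 1/2
S = 1/2
C² = P²·S² = 3/4 ; C = +0.866025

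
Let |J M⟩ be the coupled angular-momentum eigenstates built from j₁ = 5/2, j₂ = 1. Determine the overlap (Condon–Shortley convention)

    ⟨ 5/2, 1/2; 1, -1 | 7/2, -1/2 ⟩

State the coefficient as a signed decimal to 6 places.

√[8·0!5!2!/8! · 3!2!0!2!3!4!] = √(1152/7)
  +(−1)^0/∏(0,0,2,0,3,2)! = 1/24  (running 1/24)
⟨..|..⟩ = √(1152/7)·(1/24) = +0.534522

+0.534522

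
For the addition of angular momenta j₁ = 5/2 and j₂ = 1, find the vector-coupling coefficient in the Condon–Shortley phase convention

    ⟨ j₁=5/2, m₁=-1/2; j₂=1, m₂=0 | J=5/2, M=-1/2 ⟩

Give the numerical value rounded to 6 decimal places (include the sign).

triangle: 1!*4!*1!/7! = 24/5040
(j±m)!: 2!*3!*1!*1!*2!*3! = 144
prefactor² = (2J+1)*Δ*N² = 144/35
  k=0: +1/(0!*1!*3!*1!*1!*0!) = 1/6
  k=1: −1/(1!*0!*2!*0!*2!*1!) = -1/4
Σ = -1/12  ⇒  CG² = 144/35*(-1/12)² = 1/35
CG = −√(1/35) = -0.169031

-0.169031  (= −√(1/35))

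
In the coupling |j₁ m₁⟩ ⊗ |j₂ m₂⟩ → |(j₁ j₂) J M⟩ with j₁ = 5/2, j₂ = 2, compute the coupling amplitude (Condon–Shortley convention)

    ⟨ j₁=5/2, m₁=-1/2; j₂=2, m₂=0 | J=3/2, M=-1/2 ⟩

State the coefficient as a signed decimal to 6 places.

+√(2/35) ≈ +0.239046

triangle: 3!×2!×1!/7! = 12/5040
(j±m)!: 2!×3!×2!×2!×1!×2! = 96
prefactor² = (2J+1)×Δ×N² = 32/35
  k=1: −1/(1!×2!×2!×1!×0!×0!) = -1/4
  k=2: +1/(2!×1!×1!×0!×1!×1!) = 1/2
Σ = 1/4  ⇒  CG² = 32/35×1/4² = 2/35
CG = +√(2/35) = +0.239046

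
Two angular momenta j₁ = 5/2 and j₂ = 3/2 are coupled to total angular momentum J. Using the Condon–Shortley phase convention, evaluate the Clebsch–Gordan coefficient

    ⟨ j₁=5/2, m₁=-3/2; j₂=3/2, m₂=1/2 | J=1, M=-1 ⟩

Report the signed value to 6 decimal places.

j₁+j₂−J=3  J+j₁−j₂=2  J−j₁+j₂=0  j₁+j₂+J+1=6
(j₁±m₁, j₂±m₂, J±M) = (1,4,2,1,0,2)
P² = 24/5
sum k=2..2:
  [2] +1/4 = 1/4
S = 1/4
C² = P²·S² = 3/10 ; C = +0.547723

+0.547723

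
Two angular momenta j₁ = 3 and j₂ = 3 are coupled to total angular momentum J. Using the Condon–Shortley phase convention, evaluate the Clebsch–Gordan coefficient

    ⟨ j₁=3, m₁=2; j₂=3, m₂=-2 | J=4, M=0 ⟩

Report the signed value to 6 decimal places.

+0.564076

j₁+j₂−J=2  J+j₁−j₂=4  J−j₁+j₂=4  j₁+j₂+J+1=11
(j₁±m₁, j₂±m₂, J±M) = (5,1,1,5,4,4)
P² = 165888/77
sum k=0..1:
  [0] +1/72 = 1/72
  [1] −1/576 = -1/576
S = 7/576
C² = P²·S² = 7/22 ; C = +0.564076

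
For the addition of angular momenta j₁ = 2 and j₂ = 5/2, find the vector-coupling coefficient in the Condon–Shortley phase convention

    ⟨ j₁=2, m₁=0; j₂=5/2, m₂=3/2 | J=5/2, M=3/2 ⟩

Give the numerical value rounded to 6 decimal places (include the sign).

−√(1/70) ≈ -0.119523

j₁+j₂−J=2  J+j₁−j₂=2  J−j₁+j₂=3  j₁+j₂+J+1=8
(j₁±m₁, j₂±m₂, J±M) = (2,2,4,1,4,1)
P² = 288/35
sum k=1..2:
  [1] −1/6 = -1/6
  [2] +1/8 = 1/8
S = -1/24
C² = P²·S² = 1/70 ; C = -0.119523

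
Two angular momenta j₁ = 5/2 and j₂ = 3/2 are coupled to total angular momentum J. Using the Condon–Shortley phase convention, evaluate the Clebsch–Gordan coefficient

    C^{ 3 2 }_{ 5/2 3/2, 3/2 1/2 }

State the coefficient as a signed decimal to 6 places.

+0.288675  (= +√(1/12))

j₁+j₂−J=1  J+j₁−j₂=4  J−j₁+j₂=2  j₁+j₂+J+1=8
(j₁±m₁, j₂±m₂, J±M) = (4,1,2,1,5,1)
P² = 48
sum k=0..1:
  [0] +1/12 = 1/12
  [1] −1/24 = -1/24
S = 1/24
C² = P²·S² = 1/12 ; C = +0.288675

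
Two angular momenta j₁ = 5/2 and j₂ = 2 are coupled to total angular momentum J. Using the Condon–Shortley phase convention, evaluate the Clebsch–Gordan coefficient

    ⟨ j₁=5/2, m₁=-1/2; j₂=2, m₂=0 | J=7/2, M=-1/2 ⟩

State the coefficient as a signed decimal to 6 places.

−√(4/105) = -0.195180

√[8·1!4!3!/9! · 2!3!2!2!3!4!] = √(768/35)
  +(−1)^0/∏(0,1,3,2,1,1)! = 1/12  (running 1/12)
  +(−1)^1/∏(1,0,2,1,2,2)! = -1/8  (running -1/24)
⟨..|..⟩ = √(768/35)·(-1/24) = -0.195180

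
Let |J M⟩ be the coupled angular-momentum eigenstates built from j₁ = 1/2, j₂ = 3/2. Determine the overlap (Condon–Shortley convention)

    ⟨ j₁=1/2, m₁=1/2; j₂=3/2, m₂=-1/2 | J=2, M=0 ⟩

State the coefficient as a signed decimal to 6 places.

j₁+j₂−J=0  J+j₁−j₂=1  J−j₁+j₂=3  j₁+j₂+J+1=5
(j₁±m₁, j₂±m₂, J±M) = (1,0,1,2,2,2)
P² = 2
sum k=0..0:
  [0] +1/2 = 1/2
S = 1/2
C² = P²·S² = 1/2 ; C = +0.707107

+√(1/2) ≈ +0.707107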